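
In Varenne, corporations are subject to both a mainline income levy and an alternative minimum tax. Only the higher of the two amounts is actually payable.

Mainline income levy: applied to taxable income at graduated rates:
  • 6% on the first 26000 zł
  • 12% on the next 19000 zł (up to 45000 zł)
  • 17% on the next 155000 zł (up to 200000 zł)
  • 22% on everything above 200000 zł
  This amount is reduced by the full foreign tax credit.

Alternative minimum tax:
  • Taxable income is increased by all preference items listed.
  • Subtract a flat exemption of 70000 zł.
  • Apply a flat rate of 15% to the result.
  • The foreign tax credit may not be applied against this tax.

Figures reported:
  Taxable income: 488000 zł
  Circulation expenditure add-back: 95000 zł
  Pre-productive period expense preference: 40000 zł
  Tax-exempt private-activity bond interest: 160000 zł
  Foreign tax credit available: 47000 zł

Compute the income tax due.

106950 zł

Mainline income levy:
  26000 zł × 6% = 1560 zł
  19000 zł × 12% = 2280 zł
  155000 zł × 17% = 26350 zł
  288000 zł × 22% = 63360 zł
  → 93550 zł
  Less foreign tax credit 47000 zł → 46550 zł

Alternative minimum tax:
  Adjusted income: 488000 zł + 95000 zł + 40000 zł + 160000 zł = 783000 zł
  Less exemption 70000 zł → base 713000 zł
  713000 zł × 15% = 106950 zł

106950 zł > 46550 zł, so the alternative minimum tax is the binding amount.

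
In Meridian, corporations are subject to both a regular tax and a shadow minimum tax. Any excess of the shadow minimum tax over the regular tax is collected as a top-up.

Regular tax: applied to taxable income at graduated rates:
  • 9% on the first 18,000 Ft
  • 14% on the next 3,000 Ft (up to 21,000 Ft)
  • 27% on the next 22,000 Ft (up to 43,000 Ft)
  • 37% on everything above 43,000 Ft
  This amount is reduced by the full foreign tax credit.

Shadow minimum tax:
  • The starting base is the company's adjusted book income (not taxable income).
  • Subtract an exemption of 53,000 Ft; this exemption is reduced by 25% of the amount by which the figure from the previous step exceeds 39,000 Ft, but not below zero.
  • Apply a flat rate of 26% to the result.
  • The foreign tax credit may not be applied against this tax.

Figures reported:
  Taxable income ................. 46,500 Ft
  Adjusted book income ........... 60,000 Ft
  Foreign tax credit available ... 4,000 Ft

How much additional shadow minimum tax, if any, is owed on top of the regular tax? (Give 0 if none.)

0 Ft

Shadow minimum tax:
  Base (adjusted book income): 60,000 Ft
  Exemption: 53,000 Ft − 25% × (60,000 Ft − 39,000 Ft) = 53,000 Ft − 5,250 Ft = 47,750 Ft
  Base: 60,000 Ft − 47,750 Ft = 12,250 Ft
  12,250 Ft × 26% = 3,185 Ft

Regular tax:
  18,000 Ft × 9% = 1,620 Ft
  3,000 Ft × 14% = 420 Ft
  22,000 Ft × 27% = 5,940 Ft
  3,500 Ft × 37% = 1,295 Ft
  → 9,275 Ft
  Less foreign tax credit 4,000 Ft → 5,275 Ft

3,185 Ft ≤ 5,275 Ft, so no add-on is due.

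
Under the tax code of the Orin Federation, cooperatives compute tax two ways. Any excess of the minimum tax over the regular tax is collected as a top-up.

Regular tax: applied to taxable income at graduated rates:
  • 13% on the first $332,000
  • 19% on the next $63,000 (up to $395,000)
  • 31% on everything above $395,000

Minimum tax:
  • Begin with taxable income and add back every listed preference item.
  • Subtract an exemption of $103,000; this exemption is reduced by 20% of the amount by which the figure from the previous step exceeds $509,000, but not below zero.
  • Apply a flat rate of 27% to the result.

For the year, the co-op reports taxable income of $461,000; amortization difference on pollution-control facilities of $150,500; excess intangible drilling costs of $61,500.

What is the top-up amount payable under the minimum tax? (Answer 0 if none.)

$87,166

Minimum tax:
  Adjusted income: $461,000 + $150,500 + $61,500 = $673,000
  Exemption: $103,000 − 20% × ($673,000 − $509,000) = $103,000 − $32,800 = $70,200
  Base: $673,000 − $70,200 = $602,800
  $602,800 × 27% = $162,756

Regular tax:
  $332,000 × 13% = $43,160
  $63,000 × 19% = $11,970
  $66,000 × 31% = $20,460
  → $75,590

Excess of minimum tax over regular tax: $162,756 − $75,590 = $87,166.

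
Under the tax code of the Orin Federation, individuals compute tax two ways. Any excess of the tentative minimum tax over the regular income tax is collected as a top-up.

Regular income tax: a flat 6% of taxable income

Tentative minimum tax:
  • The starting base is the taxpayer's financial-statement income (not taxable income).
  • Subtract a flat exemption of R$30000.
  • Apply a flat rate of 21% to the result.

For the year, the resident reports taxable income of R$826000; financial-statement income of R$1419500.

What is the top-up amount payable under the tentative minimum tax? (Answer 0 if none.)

Regular income tax:
  R$826000 × 6% = R$49560

Tentative minimum tax:
  Base (financial-statement income): R$1419500
  Less exemption R$30000 → base R$1389500
  R$1389500 × 21% = R$291795

Excess of tentative minimum tax over regular income tax: R$291795 − R$49560 = R$242235.

R$242235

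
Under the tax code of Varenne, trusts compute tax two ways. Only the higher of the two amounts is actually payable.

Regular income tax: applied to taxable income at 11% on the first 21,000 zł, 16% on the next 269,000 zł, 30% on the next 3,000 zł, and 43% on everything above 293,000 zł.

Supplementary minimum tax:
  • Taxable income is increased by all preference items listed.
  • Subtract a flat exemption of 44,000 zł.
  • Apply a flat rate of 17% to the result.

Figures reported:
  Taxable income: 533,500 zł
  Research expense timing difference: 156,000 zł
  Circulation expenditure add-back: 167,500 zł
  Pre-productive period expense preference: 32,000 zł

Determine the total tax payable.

149,665 zł

Supplementary minimum tax:
  Adjusted income: 533,500 zł + 156,000 zł + 167,500 zł + 32,000 zł = 889,000 zł
  Less exemption 44,000 zł → base 845,000 zł
  845,000 zł × 17% = 143,650 zł

Regular income tax:
  21,000 zł × 11% = 2,310 zł
  269,000 zł × 16% = 43,040 zł
  3,000 zł × 30% = 900 zł
  240,500 zł × 43% = 103,415 zł
  → 149,665 zł

149,665 zł > 143,650 zł, so the regular income tax governs.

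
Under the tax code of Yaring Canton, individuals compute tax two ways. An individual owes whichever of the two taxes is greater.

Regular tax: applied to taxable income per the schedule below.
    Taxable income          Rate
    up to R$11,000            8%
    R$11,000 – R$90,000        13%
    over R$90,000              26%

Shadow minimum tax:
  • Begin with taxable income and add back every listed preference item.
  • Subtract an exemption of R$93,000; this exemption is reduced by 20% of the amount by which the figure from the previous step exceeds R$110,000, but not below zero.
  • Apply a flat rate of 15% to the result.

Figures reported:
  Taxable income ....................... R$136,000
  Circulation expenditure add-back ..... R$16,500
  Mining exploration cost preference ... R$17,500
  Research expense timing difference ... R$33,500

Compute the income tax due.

Regular tax:
  R$11,000 × 8% = R$880
  R$79,000 × 13% = R$10,270
  R$46,000 × 26% = R$11,960
  → R$23,110

Shadow minimum tax:
  Adjusted income: R$136,000 + R$16,500 + R$17,500 + R$33,500 = R$203,500
  Exemption: R$93,000 − 20% × (R$203,500 − R$110,000) = R$93,000 − R$18,700 = R$74,300
  Base: R$203,500 − R$74,300 = R$129,200
  R$129,200 × 15% = R$19,380

R$23,110 > R$19,380, so the regular tax governs.

R$23,110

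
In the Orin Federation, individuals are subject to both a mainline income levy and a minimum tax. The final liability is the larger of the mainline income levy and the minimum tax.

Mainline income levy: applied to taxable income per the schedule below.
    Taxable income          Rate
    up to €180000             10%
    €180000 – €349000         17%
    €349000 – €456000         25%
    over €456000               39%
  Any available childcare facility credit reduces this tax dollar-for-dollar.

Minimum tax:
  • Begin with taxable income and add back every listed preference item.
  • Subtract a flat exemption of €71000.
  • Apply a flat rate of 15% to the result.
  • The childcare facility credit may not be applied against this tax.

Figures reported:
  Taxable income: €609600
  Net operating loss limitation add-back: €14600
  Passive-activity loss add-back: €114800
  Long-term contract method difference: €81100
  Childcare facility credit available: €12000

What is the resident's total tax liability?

Minimum tax:
  Adjusted income: €609600 + €14600 + €114800 + €81100 = €820100
  Less exemption €71000 → base €749100
  €749100 × 15% = €112365

Mainline income levy:
  €180000 × 10% = €18000
  €169000 × 17% = €28730
  €107000 × 25% = €26750
  €153600 × 39% = €59904
  → €133384
  Less childcare facility credit €12000 → €121384

€121384 > €112365, so the mainline income levy governs.

€121384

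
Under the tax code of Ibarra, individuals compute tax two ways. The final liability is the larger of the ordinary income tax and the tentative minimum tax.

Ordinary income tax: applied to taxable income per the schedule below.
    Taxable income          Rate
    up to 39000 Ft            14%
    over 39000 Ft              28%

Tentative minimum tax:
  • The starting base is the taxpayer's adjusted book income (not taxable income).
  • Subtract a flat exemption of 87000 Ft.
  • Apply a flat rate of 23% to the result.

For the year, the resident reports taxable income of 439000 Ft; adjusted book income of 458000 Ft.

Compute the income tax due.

Tentative minimum tax:
  Base (adjusted book income): 458000 Ft
  Less exemption 87000 Ft → base 371000 Ft
  371000 Ft × 23% = 85330 Ft

Ordinary income tax:
  39000 Ft × 14% = 5460 Ft
  400000 Ft × 28% = 112000 Ft
  → 117460 Ft

117460 Ft > 85330 Ft, so the ordinary income tax governs.

117460 Ft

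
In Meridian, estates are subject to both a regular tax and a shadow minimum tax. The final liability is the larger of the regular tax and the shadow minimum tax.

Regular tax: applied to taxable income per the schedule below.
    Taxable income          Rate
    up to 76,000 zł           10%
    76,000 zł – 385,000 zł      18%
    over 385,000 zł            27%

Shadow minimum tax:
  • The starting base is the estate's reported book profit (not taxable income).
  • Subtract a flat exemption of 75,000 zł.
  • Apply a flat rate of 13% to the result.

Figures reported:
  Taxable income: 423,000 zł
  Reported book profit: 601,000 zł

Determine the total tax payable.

Regular tax:
  76,000 zł × 10% = 7,600 zł
  309,000 zł × 18% = 55,620 zł
  38,000 zł × 27% = 10,260 zł
  → 73,480 zł

Shadow minimum tax:
  Base (reported book profit): 601,000 zł
  Less exemption 75,000 zł → base 526,000 zł
  526,000 zł × 13% = 68,380 zł

73,480 zł > 68,380 zł, so the regular tax governs.

73,480 zł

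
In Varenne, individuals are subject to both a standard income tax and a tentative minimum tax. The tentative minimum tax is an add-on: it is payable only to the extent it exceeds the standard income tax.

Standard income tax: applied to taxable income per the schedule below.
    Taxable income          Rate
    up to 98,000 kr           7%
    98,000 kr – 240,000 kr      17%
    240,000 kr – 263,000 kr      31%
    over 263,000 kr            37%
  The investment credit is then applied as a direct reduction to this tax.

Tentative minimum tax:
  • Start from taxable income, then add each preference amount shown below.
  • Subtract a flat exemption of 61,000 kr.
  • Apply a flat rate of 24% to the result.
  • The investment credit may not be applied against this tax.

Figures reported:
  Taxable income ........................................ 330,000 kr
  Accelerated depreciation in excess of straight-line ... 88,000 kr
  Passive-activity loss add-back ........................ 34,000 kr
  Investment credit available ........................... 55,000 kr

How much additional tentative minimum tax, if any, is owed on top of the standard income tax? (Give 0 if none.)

85,920 kr

Standard income tax:
  98,000 kr × 7% = 6,860 kr
  142,000 kr × 17% = 24,140 kr
  23,000 kr × 31% = 7,130 kr
  67,000 kr × 37% = 24,790 kr
  → 62,920 kr
  Less investment credit 55,000 kr → 7,920 kr

Tentative minimum tax:
  Adjusted income: 330,000 kr + 88,000 kr + 34,000 kr = 452,000 kr
  Less exemption 61,000 kr → base 391,000 kr
  391,000 kr × 24% = 93,840 kr

Excess of tentative minimum tax over standard income tax: 93,840 kr − 7,920 kr = 85,920 kr.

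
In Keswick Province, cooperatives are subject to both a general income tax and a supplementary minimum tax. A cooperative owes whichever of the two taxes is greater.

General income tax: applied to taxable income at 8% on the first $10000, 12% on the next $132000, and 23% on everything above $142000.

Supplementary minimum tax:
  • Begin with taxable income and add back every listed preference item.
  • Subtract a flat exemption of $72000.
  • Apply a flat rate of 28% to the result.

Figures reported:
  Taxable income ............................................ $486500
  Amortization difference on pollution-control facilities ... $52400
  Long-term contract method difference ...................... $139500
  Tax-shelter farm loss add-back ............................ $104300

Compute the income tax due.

General income tax:
  $10000 × 8% = $800
  $132000 × 12% = $15840
  $344500 × 23% = $79235
  → $95875

Supplementary minimum tax:
  Adjusted income: $486500 + $52400 + $139500 + $104300 = $782700
  Less exemption $72000 → base $710700
  $710700 × 28% = $198996

$198996 > $95875, so the supplementary minimum tax is the binding amount.

$198996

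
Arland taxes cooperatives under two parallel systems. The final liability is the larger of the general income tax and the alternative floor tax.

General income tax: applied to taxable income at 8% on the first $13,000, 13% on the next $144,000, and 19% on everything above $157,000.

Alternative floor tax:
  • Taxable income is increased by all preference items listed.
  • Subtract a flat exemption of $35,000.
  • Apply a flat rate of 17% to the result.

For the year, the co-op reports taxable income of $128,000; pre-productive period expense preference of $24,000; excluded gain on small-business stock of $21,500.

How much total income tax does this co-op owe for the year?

$23,545

Alternative floor tax:
  Adjusted income: $128,000 + $24,000 + $21,500 = $173,500
  Less exemption $35,000 → base $138,500
  $138,500 × 17% = $23,545

General income tax:
  $13,000 × 8% = $1,040
  $115,000 × 13% = $14,950
  → $15,990

$23,545 > $15,990, so the alternative floor tax is the binding amount.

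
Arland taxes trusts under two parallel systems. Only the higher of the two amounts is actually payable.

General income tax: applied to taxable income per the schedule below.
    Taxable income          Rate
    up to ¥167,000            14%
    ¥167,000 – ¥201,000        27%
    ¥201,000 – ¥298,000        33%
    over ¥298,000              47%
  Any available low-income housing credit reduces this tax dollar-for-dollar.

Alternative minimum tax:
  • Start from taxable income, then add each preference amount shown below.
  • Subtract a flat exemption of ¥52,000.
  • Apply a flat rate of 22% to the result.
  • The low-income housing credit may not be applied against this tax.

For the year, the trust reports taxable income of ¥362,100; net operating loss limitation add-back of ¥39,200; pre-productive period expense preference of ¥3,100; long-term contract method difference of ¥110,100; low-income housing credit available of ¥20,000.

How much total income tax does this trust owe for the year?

¥101,750

Alternative minimum tax:
  Adjusted income: ¥362,100 + ¥39,200 + ¥3,100 + ¥110,100 = ¥514,500
  Less exemption ¥52,000 → base ¥462,500
  ¥462,500 × 22% = ¥101,750

General income tax:
  ¥167,000 × 14% = ¥23,380
  ¥34,000 × 27% = ¥9,180
  ¥97,000 × 33% = ¥32,010
  ¥64,100 × 47% = ¥30,127
  → ¥94,697
  Less low-income housing credit ¥20,000 → ¥74,697

¥101,750 > ¥74,697, so the alternative minimum tax is the binding amount.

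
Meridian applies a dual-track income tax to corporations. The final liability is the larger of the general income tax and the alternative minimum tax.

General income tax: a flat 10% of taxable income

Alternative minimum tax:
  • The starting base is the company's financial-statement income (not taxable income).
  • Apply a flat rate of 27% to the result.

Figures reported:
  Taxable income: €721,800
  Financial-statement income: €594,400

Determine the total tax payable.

Alternative minimum tax:
  Base (financial-statement income): €594,400
  €594,400 × 27% = €160,488

General income tax:
  €721,800 × 10% = €72,180

€160,488 > €72,180, so the alternative minimum tax is the binding amount.

€160,488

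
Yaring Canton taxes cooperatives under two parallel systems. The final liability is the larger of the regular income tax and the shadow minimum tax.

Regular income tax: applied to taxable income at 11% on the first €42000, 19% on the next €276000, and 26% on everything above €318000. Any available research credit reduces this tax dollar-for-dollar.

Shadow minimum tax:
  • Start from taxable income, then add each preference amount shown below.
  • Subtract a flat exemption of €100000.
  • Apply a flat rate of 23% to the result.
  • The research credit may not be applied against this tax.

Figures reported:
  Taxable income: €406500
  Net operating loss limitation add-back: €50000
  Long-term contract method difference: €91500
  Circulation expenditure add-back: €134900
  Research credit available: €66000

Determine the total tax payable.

€134067

Shadow minimum tax:
  Adjusted income: €406500 + €50000 + €91500 + €134900 = €682900
  Less exemption €100000 → base €582900
  €582900 × 23% = €134067

Regular income tax:
  €42000 × 11% = €4620
  €276000 × 19% = €52440
  €88500 × 26% = €23010
  → €80070
  Less research credit €66000 → €14070

€134067 > €14070, so the shadow minimum tax is the binding amount.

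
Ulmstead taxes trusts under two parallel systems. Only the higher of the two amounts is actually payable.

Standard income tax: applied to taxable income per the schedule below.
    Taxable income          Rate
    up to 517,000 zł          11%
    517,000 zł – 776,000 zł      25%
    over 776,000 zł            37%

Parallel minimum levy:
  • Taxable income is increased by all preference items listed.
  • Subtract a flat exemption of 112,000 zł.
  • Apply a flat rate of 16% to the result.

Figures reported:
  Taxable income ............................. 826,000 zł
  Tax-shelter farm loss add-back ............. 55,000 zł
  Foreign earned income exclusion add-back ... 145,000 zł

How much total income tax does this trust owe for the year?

Parallel minimum levy:
  Adjusted income: 826,000 zł + 55,000 zł + 145,000 zł = 1,026,000 zł
  Less exemption 112,000 zł → base 914,000 zł
  914,000 zł × 16% = 146,240 zł

Standard income tax:
  517,000 zł × 11% = 56,870 zł
  259,000 zł × 25% = 64,750 zł
  50,000 zł × 37% = 18,500 zł
  → 140,120 zł

146,240 zł > 140,120 zł, so the parallel minimum levy is the binding amount.

146,240 zł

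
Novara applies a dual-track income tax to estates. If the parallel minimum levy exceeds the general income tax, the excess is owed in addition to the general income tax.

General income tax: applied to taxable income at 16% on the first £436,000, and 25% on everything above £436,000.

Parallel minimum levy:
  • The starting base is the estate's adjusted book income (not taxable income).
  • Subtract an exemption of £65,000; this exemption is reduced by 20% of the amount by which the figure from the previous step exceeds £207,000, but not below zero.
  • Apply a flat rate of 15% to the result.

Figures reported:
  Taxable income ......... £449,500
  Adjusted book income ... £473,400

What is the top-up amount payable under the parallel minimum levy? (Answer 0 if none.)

£0

General income tax:
  £436,000 × 16% = £69,760
  £13,500 × 25% = £3,375
  → £73,135

Parallel minimum levy:
  Base (adjusted book income): £473,400
  Exemption: £65,000 − 20% × (£473,400 − £207,000) = £65,000 − £53,280 = £11,720
  Base: £473,400 − £11,720 = £461,680
  £461,680 × 15% = £69,252

£69,252 ≤ £73,135, so no add-on is due.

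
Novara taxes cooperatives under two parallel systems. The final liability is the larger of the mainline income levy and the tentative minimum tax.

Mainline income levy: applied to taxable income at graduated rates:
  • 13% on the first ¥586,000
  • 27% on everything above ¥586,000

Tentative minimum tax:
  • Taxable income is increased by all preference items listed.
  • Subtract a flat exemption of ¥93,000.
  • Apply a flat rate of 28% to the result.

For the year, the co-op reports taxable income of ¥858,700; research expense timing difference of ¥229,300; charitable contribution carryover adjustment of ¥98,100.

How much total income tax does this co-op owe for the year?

Mainline income levy:
  ¥586,000 × 13% = ¥76,180
  ¥272,700 × 27% = ¥73,629
  → ¥149,809

Tentative minimum tax:
  Adjusted income: ¥858,700 + ¥229,300 + ¥98,100 = ¥1,186,100
  Less exemption ¥93,000 → base ¥1,093,100
  ¥1,093,100 × 28% = ¥306,068

¥306,068 > ¥149,809, so the tentative minimum tax is the binding amount.

¥306,068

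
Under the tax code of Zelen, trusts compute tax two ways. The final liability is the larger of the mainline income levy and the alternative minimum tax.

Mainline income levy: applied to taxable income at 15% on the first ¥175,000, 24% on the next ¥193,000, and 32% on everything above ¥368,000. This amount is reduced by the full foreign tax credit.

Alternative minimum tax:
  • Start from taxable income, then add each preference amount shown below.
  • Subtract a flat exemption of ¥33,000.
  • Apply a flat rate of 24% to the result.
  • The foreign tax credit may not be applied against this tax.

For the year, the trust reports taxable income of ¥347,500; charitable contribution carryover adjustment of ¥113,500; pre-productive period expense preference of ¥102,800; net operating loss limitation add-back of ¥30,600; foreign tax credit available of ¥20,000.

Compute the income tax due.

Mainline income levy:
  ¥175,000 × 15% = ¥26,250
  ¥172,500 × 24% = ¥41,400
  → ¥67,650
  Less foreign tax credit ¥20,000 → ¥47,650

Alternative minimum tax:
  Adjusted income: ¥347,500 + ¥113,500 + ¥102,800 + ¥30,600 = ¥594,400
  Less exemption ¥33,000 → base ¥561,400
  ¥561,400 × 24% = ¥134,736

¥134,736 > ¥47,650, so the alternative minimum tax is the binding amount.

¥134,736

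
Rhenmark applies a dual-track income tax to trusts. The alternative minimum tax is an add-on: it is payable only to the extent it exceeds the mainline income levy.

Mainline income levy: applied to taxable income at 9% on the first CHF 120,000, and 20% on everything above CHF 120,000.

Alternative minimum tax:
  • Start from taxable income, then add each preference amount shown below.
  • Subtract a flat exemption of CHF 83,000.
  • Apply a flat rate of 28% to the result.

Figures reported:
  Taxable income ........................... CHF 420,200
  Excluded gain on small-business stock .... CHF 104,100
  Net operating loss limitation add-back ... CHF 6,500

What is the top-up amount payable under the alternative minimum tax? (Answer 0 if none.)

CHF 54,544

Alternative minimum tax:
  Adjusted income: CHF 420,200 + CHF 104,100 + CHF 6,500 = CHF 530,800
  Less exemption CHF 83,000 → base CHF 447,800
  CHF 447,800 × 28% = CHF 125,384

Mainline income levy:
  CHF 120,000 × 9% = CHF 10,800
  CHF 300,200 × 20% = CHF 60,040
  → CHF 70,840

Excess of alternative minimum tax over mainline income levy: CHF 125,384 − CHF 70,840 = CHF 54,544.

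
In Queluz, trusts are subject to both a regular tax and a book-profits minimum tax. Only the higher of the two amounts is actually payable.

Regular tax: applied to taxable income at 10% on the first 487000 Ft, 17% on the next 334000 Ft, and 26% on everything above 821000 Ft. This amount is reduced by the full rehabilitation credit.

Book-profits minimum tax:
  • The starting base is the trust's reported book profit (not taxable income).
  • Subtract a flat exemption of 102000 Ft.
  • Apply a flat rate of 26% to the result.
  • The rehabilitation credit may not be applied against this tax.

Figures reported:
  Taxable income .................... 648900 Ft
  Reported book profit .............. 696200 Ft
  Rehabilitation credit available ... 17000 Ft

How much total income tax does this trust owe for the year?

Regular tax:
  487000 Ft × 10% = 48700 Ft
  161900 Ft × 17% = 27523 Ft
  → 76223 Ft
  Less rehabilitation credit 17000 Ft → 59223 Ft

Book-profits minimum tax:
  Base (reported book profit): 696200 Ft
  Less exemption 102000 Ft → base 594200 Ft
  594200 Ft × 26% = 154492 Ft

154492 Ft > 59223 Ft, so the book-profits minimum tax is the binding amount.

154492 Ft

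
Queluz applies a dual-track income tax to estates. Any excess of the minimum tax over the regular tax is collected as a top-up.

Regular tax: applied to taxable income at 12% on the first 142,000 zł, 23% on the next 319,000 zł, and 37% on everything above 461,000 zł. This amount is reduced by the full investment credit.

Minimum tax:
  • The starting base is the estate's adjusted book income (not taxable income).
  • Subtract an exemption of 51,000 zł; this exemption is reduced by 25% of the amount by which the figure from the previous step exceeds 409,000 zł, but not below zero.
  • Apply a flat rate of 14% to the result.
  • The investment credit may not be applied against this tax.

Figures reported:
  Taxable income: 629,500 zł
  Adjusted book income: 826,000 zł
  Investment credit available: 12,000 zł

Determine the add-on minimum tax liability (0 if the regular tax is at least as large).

0 zł

Regular tax:
  142,000 zł × 12% = 17,040 zł
  319,000 zł × 23% = 73,370 zł
  168,500 zł × 37% = 62,345 zł
  → 152,755 zł
  Less investment credit 12,000 zł → 140,755 zł

Minimum tax:
  Base (adjusted book income): 826,000 zł
  Exemption: 25% × (826,000 zł − 409,000 zł) = 104,250 zł ≥ 51,000 zł, so the exemption is fully phased out
  Base: 826,000 zł − 0 zł = 826,000 zł
  826,000 zł × 14% = 115,640 zł

115,640 zł ≤ 140,755 zł, so no add-on is due.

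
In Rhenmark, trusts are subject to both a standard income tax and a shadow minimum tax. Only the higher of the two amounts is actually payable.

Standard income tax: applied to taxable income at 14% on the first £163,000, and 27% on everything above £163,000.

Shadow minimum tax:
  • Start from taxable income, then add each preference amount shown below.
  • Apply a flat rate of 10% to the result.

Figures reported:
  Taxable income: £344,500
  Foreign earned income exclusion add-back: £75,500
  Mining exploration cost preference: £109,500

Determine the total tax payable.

£71,825

Shadow minimum tax:
  Adjusted income: £344,500 + £75,500 + £109,500 = £529,500
  £529,500 × 10% = £52,950

Standard income tax:
  £163,000 × 14% = £22,820
  £181,500 × 27% = £49,005
  → £71,825

£71,825 > £52,950, so the standard income tax governs.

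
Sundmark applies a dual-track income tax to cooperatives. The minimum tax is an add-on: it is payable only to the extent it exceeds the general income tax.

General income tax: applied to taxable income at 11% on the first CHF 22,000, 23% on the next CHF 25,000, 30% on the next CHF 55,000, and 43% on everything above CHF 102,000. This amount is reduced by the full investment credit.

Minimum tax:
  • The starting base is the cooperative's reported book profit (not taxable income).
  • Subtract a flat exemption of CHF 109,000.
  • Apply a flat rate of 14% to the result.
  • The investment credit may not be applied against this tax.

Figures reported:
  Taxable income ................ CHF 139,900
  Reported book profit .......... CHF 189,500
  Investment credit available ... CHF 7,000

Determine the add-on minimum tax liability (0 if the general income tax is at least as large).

Minimum tax:
  Base (reported book profit): CHF 189,500
  Less exemption CHF 109,000 → base CHF 80,500
  CHF 80,500 × 14% = CHF 11,270

General income tax:
  CHF 22,000 × 11% = CHF 2,420
  CHF 25,000 × 23% = CHF 5,750
  CHF 55,000 × 30% = CHF 16,500
  CHF 37,900 × 43% = CHF 16,297
  → CHF 40,967
  Less investment credit CHF 7,000 → CHF 33,967

CHF 11,270 ≤ CHF 33,967, so no add-on is due.

CHF 0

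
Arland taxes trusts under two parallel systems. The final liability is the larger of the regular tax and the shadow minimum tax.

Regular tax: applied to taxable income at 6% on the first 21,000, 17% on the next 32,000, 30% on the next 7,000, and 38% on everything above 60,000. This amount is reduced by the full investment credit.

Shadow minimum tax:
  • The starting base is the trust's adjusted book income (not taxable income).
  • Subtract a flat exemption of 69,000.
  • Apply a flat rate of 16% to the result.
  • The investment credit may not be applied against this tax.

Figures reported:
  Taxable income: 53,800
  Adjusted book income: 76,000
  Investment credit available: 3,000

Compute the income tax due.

Shadow minimum tax:
  Base (adjusted book income): 76,000
  Less exemption 69,000 → base 7,000
  7,000 × 16% = 1,120

Regular tax:
  21,000 × 6% = 1,260
  32,000 × 17% = 5,440
  800 × 30% = 240
  → 6,940
  Less investment credit 3,000 → 3,940

3,940 > 1,120, so the regular tax governs.

3,940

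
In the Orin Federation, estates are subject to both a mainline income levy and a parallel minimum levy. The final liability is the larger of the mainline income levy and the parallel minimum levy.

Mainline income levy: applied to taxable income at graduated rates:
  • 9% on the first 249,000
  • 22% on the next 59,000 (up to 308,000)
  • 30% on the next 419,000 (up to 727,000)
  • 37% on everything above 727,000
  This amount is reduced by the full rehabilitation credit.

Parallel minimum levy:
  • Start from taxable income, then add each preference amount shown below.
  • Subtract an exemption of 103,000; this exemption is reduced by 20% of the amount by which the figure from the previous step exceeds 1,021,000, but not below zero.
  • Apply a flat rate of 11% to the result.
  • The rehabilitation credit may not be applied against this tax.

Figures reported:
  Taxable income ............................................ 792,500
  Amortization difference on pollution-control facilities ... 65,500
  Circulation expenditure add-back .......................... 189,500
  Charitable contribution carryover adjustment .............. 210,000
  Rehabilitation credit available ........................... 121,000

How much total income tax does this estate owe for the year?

132,198

Mainline income levy:
  249,000 × 9% = 22,410
  59,000 × 22% = 12,980
  419,000 × 30% = 125,700
  65,500 × 37% = 24,235
  → 185,325
  Less rehabilitation credit 121,000 → 64,325

Parallel minimum levy:
  Adjusted income: 792,500 + 65,500 + 189,500 + 210,000 = 1,257,500
  Exemption: 103,000 − 20% × (1,257,500 − 1,021,000) = 103,000 − 47,300 = 55,700
  Base: 1,257,500 − 55,700 = 1,201,800
  1,201,800 × 11% = 132,198

132,198 > 64,325, so the parallel minimum levy is the binding amount.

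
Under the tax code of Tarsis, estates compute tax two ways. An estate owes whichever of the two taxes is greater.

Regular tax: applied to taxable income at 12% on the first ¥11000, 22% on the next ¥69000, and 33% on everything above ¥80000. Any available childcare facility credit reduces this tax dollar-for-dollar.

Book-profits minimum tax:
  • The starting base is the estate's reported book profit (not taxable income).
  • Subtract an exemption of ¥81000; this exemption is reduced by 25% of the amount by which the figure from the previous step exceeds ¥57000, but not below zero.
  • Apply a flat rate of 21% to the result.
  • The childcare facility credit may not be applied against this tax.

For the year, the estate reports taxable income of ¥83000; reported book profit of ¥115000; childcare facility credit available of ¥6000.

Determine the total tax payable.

Book-profits minimum tax:
  Base (reported book profit): ¥115000
  Exemption: ¥81000 − 25% × (¥115000 − ¥57000) = ¥81000 − ¥14500 = ¥66500
  Base: ¥115000 − ¥66500 = ¥48500
  ¥48500 × 21% = ¥10185

Regular tax:
  ¥11000 × 12% = ¥1320
  ¥69000 × 22% = ¥15180
  ¥3000 × 33% = ¥990
  → ¥17490
  Less childcare facility credit ¥6000 → ¥11490

¥11490 > ¥10185, so the regular tax governs.

¥11490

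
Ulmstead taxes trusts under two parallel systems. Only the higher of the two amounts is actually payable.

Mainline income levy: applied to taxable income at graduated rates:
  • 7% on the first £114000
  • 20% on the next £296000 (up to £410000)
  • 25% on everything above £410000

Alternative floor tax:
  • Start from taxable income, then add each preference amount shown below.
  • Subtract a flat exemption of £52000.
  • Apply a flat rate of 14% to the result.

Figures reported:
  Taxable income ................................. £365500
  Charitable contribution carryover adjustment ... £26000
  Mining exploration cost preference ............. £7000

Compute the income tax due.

Mainline income levy:
  £114000 × 7% = £7980
  £251500 × 20% = £50300
  → £58280

Alternative floor tax:
  Adjusted income: £365500 + £26000 + £7000 = £398500
  Less exemption £52000 → base £346500
  £346500 × 14% = £48510

£58280 > £48510, so the mainline income levy governs.

£58280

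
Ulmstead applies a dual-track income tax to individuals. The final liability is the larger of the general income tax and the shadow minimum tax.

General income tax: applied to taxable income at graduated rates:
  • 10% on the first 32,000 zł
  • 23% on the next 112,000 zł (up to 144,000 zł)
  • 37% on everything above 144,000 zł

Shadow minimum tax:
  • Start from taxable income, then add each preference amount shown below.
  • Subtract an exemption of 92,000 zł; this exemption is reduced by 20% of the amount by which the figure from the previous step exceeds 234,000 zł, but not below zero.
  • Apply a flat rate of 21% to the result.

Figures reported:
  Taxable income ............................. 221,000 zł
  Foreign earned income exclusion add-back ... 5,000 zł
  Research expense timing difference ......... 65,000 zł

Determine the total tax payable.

57,450 zł

General income tax:
  32,000 zł × 10% = 3,200 zł
  112,000 zł × 23% = 25,760 zł
  77,000 zł × 37% = 28,490 zł
  → 57,450 zł

Shadow minimum tax:
  Adjusted income: 221,000 zł + 5,000 zł + 65,000 zł = 291,000 zł
  Exemption: 92,000 zł − 20% × (291,000 zł − 234,000 zł) = 92,000 zł − 11,400 zł = 80,600 zł
  Base: 291,000 zł − 80,600 zł = 210,400 zł
  210,400 zł × 21% = 44,184 zł

57,450 zł > 44,184 zł, so the general income tax governs.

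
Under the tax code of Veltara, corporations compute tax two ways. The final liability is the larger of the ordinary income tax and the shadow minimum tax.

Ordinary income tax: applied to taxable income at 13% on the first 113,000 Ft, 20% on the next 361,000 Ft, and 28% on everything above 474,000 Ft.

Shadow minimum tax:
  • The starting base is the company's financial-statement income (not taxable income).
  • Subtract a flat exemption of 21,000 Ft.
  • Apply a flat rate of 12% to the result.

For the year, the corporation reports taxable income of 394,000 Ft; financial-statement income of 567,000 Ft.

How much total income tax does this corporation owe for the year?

70,890 Ft

Shadow minimum tax:
  Base (financial-statement income): 567,000 Ft
  Less exemption 21,000 Ft → base 546,000 Ft
  546,000 Ft × 12% = 65,520 Ft

Ordinary income tax:
  113,000 Ft × 13% = 14,690 Ft
  281,000 Ft × 20% = 56,200 Ft
  → 70,890 Ft

70,890 Ft > 65,520 Ft, so the ordinary income tax governs.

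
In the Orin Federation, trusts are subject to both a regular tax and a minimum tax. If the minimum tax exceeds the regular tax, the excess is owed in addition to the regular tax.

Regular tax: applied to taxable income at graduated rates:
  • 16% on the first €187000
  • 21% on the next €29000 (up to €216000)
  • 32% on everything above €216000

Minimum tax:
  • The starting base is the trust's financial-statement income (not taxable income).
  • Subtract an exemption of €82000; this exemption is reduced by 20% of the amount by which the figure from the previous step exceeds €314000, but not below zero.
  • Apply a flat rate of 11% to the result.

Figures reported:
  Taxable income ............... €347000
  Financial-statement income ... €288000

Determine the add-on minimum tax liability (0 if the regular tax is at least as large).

€0

Minimum tax:
  Base (financial-statement income): €288000
  Exemption: €288000 ≤ €314000, so full €82000 applies
  Base: €288000 − €82000 = €206000
  €206000 × 11% = €22660

Regular tax:
  €187000 × 16% = €29920
  €29000 × 21% = €6090
  €131000 × 32% = €41920
  → €77930

€22660 ≤ €77930, so no add-on is due.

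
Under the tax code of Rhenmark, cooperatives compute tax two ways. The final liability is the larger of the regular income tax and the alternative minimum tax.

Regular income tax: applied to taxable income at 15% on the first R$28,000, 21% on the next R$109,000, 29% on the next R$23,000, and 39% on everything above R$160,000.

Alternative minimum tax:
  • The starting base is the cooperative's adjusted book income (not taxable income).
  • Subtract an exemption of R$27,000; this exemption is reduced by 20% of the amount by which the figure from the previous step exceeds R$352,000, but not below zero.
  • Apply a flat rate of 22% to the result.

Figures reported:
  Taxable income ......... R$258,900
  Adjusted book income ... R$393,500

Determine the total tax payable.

Alternative minimum tax:
  Base (adjusted book income): R$393,500
  Exemption: R$27,000 − 20% × (R$393,500 − R$352,000) = R$27,000 − R$8,300 = R$18,700
  Base: R$393,500 − R$18,700 = R$374,800
  R$374,800 × 22% = R$82,456

Regular income tax:
  R$28,000 × 15% = R$4,200
  R$109,000 × 21% = R$22,890
  R$23,000 × 29% = R$6,670
  R$98,900 × 39% = R$38,571
  → R$72,331

R$82,456 > R$72,331, so the alternative minimum tax is the binding amount.

R$82,456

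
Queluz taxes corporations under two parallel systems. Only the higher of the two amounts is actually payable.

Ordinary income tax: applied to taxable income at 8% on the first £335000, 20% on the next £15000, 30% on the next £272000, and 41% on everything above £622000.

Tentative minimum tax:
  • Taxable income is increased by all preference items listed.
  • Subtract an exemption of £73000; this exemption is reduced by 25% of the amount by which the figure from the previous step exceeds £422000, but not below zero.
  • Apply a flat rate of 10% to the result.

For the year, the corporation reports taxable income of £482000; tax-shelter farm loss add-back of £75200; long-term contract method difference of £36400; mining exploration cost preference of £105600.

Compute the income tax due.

£69550

Tentative minimum tax:
  Adjusted income: £482000 + £75200 + £36400 + £105600 = £699200
  Exemption: £73000 − 25% × (£699200 − £422000) = £73000 − £69300 = £3700
  Base: £699200 − £3700 = £695500
  £695500 × 10% = £69550

Ordinary income tax:
  £335000 × 8% = £26800
  £15000 × 20% = £3000
  £132000 × 30% = £39600
  → £69400

£69550 > £69400, so the tentative minimum tax is the binding amount.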